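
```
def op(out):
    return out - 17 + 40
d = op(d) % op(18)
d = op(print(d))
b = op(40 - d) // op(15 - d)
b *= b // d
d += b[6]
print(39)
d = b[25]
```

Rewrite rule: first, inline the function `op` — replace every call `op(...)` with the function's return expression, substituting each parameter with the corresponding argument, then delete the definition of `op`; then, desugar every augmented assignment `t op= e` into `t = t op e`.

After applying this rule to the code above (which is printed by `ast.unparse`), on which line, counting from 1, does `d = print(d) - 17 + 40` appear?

Transformed code:
d = (d - 17 + 40) % (18 - 17 + 40)
d = print(d) - 17 + 40
b = (40 - d - 17 + 40) // (15 - d - 17 + 40)
b = b * (b // d)
d = d + b[6]
print(39)
d = b[25]

2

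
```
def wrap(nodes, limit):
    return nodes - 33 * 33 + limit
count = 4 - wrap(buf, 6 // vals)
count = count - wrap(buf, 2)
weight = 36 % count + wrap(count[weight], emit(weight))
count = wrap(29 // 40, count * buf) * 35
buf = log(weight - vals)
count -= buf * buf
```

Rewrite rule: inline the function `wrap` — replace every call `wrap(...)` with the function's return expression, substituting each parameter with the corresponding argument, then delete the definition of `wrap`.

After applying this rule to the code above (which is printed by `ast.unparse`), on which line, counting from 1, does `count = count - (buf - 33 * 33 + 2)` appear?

Transformed code:
count = 4 - (buf - 33 * 33 + 6 // vals)
count = count - (buf - 33 * 33 + 2)
weight = 36 % count + (count[weight] - 33 * 33 + emit(weight))
count = (29 // 40 - 33 * 33 + count * buf) * 35
buf = log(weight - vals)
count -= buf * buf

2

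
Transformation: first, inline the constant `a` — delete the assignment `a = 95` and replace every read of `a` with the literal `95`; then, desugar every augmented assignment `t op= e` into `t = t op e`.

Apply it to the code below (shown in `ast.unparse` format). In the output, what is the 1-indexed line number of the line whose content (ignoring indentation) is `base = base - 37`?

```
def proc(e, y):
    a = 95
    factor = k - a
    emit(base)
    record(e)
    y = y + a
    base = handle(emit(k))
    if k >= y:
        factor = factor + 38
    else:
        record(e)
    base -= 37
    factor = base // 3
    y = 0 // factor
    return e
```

Transformed code:
def proc(e, y):
    factor = k - 95
    emit(base)
    record(e)
    y = y + 95
    base = handle(emit(k))
    if k >= y:
        factor = factor + 38
    else:
        record(e)
    base = base - 37
    factor = base // 3
    y = 0 // factor
    return e

11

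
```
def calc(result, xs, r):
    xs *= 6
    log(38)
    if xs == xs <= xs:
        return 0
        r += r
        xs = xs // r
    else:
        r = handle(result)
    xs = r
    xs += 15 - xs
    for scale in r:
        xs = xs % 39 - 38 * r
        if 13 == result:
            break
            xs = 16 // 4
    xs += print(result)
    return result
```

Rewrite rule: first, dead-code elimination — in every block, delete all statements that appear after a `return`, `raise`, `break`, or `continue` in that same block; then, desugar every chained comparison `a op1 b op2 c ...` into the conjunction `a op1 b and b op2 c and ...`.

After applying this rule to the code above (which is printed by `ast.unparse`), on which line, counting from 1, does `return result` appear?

Transformed code:
def calc(result, xs, r):
    xs *= 6
    log(38)
    if xs == xs and xs <= xs:
        return 0
    else:
        r = handle(result)
    xs = r
    xs += 15 - xs
    for scale in r:
        xs = xs % 39 - 38 * r
        if 13 == result:
            break
    xs += print(result)
    return result

15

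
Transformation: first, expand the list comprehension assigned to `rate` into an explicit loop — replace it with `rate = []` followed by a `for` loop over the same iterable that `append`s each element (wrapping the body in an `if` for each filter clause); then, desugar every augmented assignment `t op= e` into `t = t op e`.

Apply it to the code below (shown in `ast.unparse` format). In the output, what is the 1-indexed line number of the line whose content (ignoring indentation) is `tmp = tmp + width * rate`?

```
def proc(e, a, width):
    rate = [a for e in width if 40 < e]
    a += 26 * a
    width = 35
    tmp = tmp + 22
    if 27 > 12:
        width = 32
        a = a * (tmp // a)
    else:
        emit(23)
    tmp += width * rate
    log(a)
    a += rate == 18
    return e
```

14

Transformed code:
def proc(e, a, width):
    rate = []
    for e in width:
        if 40 < e:
            rate.append(a)
    a = a + 26 * a
    width = 35
    tmp = tmp + 22
    if 27 > 12:
        width = 32
        a = a * (tmp // a)
    else:
        emit(23)
    tmp = tmp + width * rate
    log(a)
    a = a + (rate == 18)
    return e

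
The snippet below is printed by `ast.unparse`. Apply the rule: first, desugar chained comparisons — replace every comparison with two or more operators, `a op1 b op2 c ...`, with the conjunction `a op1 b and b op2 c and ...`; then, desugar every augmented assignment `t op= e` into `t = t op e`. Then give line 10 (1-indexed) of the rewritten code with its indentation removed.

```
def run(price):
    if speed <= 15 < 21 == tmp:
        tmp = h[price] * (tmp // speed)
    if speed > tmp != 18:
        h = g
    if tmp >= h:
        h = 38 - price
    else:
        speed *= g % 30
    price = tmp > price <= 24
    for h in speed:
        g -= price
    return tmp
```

price = tmp > price and price <= 24

Transformed code:
def run(price):
    if speed <= 15 and 15 < 21 and (21 == tmp):
        tmp = h[price] * (tmp // speed)
    if speed > tmp and tmp != 18:
        h = g
    if tmp >= h:
        h = 38 - price
    else:
        speed = speed * (g % 30)
    price = tmp > price and price <= 24
    for h in speed:
        g = g - price
    return tmp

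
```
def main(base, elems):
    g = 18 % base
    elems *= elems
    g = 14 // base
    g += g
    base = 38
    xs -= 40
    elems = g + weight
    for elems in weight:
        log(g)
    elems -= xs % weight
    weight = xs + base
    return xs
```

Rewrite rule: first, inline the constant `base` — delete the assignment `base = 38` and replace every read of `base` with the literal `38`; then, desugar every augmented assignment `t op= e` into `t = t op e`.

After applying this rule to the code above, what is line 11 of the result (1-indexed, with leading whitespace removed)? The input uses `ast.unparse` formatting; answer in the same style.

Transformed code:
def main(base, elems):
    g = 18 % 38
    elems = elems * elems
    g = 14 // 38
    g = g + g
    xs = xs - 40
    elems = g + weight
    for elems in weight:
        log(g)
    elems = elems - xs % weight
    weight = xs + 38
    return xs

weight = xs + 38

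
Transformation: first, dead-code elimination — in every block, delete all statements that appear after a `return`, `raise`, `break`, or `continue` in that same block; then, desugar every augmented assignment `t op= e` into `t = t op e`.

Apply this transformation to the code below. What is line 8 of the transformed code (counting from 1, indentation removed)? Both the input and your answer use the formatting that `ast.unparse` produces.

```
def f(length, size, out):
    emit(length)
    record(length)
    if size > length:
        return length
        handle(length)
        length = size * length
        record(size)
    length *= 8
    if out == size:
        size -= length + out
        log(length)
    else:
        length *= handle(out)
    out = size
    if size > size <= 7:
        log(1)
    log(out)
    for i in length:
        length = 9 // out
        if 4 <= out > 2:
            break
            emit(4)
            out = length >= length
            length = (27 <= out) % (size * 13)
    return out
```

Transformed code:
def f(length, size, out):
    emit(length)
    record(length)
    if size > length:
        return length
    length = length * 8
    if out == size:
        size = size - (length + out)
        log(length)
    else:
        length = length * handle(out)
    out = size
    if size > size <= 7:
        log(1)
    log(out)
    for i in length:
        length = 9 // out
        if 4 <= out > 2:
            break
    return out

size = size - (length + out)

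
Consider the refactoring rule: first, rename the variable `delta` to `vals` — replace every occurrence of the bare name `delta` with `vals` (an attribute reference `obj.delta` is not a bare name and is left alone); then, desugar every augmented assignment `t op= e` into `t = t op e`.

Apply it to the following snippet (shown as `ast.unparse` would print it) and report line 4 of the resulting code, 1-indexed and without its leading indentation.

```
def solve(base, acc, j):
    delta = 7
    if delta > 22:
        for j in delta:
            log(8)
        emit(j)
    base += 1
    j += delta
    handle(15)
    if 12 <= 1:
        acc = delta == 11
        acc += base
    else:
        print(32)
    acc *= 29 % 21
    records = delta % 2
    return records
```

for j in vals:

Transformed code:
def solve(base, acc, j):
    vals = 7
    if vals > 22:
        for j in vals:
            log(8)
        emit(j)
    base = base + 1
    j = j + vals
    handle(15)
    if 12 <= 1:
        acc = vals == 11
        acc = acc + base
    else:
        print(32)
    acc = acc * (29 % 21)
    records = vals % 2
    return records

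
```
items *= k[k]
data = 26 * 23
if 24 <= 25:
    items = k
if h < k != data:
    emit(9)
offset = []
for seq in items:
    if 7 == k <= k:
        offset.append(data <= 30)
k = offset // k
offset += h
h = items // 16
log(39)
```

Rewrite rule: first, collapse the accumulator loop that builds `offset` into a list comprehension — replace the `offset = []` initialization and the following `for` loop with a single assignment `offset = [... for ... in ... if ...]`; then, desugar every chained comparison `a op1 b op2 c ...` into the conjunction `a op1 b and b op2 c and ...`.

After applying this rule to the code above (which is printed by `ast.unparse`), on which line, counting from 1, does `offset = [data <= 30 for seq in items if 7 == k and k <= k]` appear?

Transformed code:
items *= k[k]
data = 26 * 23
if 24 <= 25:
    items = k
if h < k and k != data:
    emit(9)
offset = [data <= 30 for seq in items if 7 == k and k <= k]
k = offset // k
offset += h
h = items // 16
log(39)

7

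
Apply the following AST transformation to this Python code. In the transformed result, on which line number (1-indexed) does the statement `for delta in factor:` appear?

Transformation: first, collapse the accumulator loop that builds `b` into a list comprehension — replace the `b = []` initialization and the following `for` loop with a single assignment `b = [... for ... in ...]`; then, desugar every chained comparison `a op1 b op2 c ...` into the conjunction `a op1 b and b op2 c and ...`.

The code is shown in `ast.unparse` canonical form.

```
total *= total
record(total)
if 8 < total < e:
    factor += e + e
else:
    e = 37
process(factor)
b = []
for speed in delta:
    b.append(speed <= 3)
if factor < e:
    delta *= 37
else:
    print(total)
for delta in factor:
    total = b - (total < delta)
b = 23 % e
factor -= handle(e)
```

Transformed code:
total *= total
record(total)
if 8 < total and total < e:
    factor += e + e
else:
    e = 37
process(factor)
b = [speed <= 3 for speed in delta]
if factor < e:
    delta *= 37
else:
    print(total)
for delta in factor:
    total = b - (total < delta)
b = 23 % e
factor -= handle(e)

13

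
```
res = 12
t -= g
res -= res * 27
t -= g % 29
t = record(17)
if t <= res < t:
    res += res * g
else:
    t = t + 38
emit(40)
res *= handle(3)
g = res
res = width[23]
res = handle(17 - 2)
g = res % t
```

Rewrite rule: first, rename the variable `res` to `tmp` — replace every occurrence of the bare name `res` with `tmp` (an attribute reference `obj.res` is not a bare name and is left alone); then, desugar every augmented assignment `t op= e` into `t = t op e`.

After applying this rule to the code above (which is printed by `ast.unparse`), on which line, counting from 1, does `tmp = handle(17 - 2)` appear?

14

Transformed code:
tmp = 12
t = t - g
tmp = tmp - tmp * 27
t = t - g % 29
t = record(17)
if t <= tmp < t:
    tmp = tmp + tmp * g
else:
    t = t + 38
emit(40)
tmp = tmp * handle(3)
g = tmp
tmp = width[23]
tmp = handle(17 - 2)
g = tmp % t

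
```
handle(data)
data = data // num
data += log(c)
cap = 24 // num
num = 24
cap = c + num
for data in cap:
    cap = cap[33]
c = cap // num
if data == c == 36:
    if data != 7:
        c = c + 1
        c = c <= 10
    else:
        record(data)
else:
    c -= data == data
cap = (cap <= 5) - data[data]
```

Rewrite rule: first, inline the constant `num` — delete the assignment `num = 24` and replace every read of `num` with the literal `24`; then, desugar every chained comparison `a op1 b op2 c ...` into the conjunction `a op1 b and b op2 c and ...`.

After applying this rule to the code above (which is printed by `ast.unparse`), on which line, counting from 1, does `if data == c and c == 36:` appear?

9

Transformed code:
handle(data)
data = data // 24
data += log(c)
cap = 24 // 24
cap = c + 24
for data in cap:
    cap = cap[33]
c = cap // 24
if data == c and c == 36:
    if data != 7:
        c = c + 1
        c = c <= 10
    else:
        record(data)
else:
    c -= data == data
cap = (cap <= 5) - data[data]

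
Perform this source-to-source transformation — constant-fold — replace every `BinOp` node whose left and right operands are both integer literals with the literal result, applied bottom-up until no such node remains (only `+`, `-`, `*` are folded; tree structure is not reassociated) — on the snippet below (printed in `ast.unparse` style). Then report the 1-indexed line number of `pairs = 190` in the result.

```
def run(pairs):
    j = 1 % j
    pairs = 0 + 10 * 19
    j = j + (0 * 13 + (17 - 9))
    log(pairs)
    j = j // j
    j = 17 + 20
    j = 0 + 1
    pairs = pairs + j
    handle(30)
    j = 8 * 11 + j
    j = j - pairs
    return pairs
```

Transformed code:
def run(pairs):
    j = 1 % j
    pairs = 190
    j = j + 8
    log(pairs)
    j = j // j
    j = 37
    j = 1
    pairs = pairs + j
    handle(30)
    j = 88 + j
    j = j - pairs
    return pairs

3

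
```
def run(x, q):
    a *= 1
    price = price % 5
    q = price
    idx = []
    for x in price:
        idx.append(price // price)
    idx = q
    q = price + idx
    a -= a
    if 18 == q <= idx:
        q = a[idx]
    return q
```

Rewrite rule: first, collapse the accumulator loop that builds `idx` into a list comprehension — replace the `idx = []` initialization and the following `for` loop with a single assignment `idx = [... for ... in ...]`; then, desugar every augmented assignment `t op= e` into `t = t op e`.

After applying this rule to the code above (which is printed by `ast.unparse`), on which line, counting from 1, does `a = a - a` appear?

Transformed code:
def run(x, q):
    a = a * 1
    price = price % 5
    q = price
    idx = [price // price for x in price]
    idx = q
    q = price + idx
    a = a - a
    if 18 == q <= idx:
        q = a[idx]
    return q

8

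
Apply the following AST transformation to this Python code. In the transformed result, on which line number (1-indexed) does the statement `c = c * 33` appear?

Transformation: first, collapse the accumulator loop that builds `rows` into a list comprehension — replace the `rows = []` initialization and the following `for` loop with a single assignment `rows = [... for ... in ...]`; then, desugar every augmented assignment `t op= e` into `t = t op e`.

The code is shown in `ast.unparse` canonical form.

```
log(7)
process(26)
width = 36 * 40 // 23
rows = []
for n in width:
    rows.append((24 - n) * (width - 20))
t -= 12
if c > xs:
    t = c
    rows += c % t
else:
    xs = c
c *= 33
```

11

Transformed code:
log(7)
process(26)
width = 36 * 40 // 23
rows = [(24 - n) * (width - 20) for n in width]
t = t - 12
if c > xs:
    t = c
    rows = rows + c % t
else:
    xs = c
c = c * 33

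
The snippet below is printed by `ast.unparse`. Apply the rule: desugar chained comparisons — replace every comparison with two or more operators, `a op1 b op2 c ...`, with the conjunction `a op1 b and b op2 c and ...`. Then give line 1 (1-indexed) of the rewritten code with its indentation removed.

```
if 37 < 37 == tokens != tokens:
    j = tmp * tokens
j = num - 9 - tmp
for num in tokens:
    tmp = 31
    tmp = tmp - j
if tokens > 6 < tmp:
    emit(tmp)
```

if 37 < 37 and 37 == tokens and (tokens != tokens):

Transformed code:
if 37 < 37 and 37 == tokens and (tokens != tokens):
    j = tmp * tokens
j = num - 9 - tmp
for num in tokens:
    tmp = 31
    tmp = tmp - j
if tokens > 6 and 6 < tmp:
    emit(tmp)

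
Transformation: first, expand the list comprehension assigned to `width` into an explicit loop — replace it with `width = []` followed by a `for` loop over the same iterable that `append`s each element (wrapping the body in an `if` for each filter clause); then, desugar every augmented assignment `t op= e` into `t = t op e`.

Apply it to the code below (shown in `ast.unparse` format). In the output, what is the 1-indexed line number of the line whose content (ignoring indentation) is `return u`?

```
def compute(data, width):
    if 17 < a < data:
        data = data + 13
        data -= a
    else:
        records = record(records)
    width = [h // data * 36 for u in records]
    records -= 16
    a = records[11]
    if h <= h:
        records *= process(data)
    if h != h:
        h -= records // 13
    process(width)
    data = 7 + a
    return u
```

Transformed code:
def compute(data, width):
    if 17 < a < data:
        data = data + 13
        data = data - a
    else:
        records = record(records)
    width = []
    for u in records:
        width.append(h // data * 36)
    records = records - 16
    a = records[11]
    if h <= h:
        records = records * process(data)
    if h != h:
        h = h - records // 13
    process(width)
    data = 7 + a
    return u

18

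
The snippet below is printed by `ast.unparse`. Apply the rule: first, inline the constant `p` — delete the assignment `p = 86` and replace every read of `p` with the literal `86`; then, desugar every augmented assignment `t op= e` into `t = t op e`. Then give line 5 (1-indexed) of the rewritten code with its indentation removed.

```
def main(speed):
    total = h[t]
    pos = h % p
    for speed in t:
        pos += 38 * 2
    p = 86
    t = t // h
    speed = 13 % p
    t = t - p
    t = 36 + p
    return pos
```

Transformed code:
def main(speed):
    total = h[t]
    pos = h % 86
    for speed in t:
        pos = pos + 38 * 2
    t = t // h
    speed = 13 % 86
    t = t - 86
    t = 36 + 86
    return pos

pos = pos + 38 * 2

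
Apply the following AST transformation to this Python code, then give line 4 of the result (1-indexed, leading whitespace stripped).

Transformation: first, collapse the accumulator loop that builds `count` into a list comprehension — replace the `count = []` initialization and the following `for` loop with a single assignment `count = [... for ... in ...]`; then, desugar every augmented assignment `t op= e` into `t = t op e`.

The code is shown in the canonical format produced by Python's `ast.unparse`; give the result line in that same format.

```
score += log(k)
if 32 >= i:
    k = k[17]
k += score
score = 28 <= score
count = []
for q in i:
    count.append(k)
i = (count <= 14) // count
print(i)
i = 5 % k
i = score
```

k = k + score

Transformed code:
score = score + log(k)
if 32 >= i:
    k = k[17]
k = k + score
score = 28 <= score
count = [k for q in i]
i = (count <= 14) // count
print(i)
i = 5 % k
i = score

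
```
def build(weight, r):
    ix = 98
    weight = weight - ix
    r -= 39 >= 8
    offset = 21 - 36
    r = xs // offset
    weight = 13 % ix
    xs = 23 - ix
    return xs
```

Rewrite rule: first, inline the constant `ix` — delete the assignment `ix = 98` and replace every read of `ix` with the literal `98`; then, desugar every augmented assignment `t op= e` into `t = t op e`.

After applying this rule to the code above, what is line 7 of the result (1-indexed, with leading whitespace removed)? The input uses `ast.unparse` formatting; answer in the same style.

Transformed code:
def build(weight, r):
    weight = weight - 98
    r = r - (39 >= 8)
    offset = 21 - 36
    r = xs // offset
    weight = 13 % 98
    xs = 23 - 98
    return xs

xs = 23 - 98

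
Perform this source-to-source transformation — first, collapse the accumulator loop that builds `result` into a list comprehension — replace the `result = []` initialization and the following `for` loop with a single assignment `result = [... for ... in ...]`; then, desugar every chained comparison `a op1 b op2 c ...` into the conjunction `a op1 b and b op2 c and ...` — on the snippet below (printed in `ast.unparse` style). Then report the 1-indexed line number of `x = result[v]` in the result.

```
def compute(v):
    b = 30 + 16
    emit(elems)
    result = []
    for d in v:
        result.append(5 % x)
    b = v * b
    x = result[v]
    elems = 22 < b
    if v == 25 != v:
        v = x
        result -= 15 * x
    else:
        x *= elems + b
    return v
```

Transformed code:
def compute(v):
    b = 30 + 16
    emit(elems)
    result = [5 % x for d in v]
    b = v * b
    x = result[v]
    elems = 22 < b
    if v == 25 and 25 != v:
        v = x
        result -= 15 * x
    else:
        x *= elems + b
    return v

6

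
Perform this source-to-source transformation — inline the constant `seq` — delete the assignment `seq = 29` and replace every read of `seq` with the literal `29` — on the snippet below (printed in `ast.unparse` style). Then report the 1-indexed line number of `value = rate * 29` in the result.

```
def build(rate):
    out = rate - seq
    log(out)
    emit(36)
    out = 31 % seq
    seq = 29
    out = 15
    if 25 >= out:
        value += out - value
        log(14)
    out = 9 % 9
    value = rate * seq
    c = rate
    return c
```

11

Transformed code:
def build(rate):
    out = rate - 29
    log(out)
    emit(36)
    out = 31 % 29
    out = 15
    if 25 >= out:
        value += out - value
        log(14)
    out = 9 % 9
    value = rate * 29
    c = rate
    return c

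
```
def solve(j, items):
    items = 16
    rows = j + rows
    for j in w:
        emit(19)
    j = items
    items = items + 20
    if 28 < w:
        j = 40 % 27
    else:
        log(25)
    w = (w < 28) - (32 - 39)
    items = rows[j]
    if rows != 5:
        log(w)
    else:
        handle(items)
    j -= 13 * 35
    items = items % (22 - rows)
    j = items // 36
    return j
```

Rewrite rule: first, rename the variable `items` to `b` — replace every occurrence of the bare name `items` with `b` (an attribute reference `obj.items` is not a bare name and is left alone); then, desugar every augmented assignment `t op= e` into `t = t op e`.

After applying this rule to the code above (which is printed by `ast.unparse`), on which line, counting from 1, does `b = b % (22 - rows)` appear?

Transformed code:
def solve(j, b):
    b = 16
    rows = j + rows
    for j in w:
        emit(19)
    j = b
    b = b + 20
    if 28 < w:
        j = 40 % 27
    else:
        log(25)
    w = (w < 28) - (32 - 39)
    b = rows[j]
    if rows != 5:
        log(w)
    else:
        handle(b)
    j = j - 13 * 35
    b = b % (22 - rows)
    j = b // 36
    return j

19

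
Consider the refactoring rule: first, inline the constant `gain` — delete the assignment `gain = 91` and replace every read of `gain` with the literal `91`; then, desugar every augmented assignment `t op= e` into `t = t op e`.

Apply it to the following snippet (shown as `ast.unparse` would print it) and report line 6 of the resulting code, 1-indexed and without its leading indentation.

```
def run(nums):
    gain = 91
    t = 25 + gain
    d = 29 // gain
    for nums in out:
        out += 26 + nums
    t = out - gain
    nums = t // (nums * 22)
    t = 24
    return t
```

t = out - 91

Transformed code:
def run(nums):
    t = 25 + 91
    d = 29 // 91
    for nums in out:
        out = out + (26 + nums)
    t = out - 91
    nums = t // (nums * 22)
    t = 24
    return t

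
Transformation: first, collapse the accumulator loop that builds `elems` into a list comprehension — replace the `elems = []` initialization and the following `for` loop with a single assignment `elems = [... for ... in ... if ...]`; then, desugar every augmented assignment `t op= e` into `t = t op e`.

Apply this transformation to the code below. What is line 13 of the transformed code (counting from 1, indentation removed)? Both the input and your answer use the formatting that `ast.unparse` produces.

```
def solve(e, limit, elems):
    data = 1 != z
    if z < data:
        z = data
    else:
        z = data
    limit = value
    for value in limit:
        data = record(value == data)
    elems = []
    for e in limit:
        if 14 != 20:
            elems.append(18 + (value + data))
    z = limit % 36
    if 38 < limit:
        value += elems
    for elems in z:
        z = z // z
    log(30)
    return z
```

value = value + elems

Transformed code:
def solve(e, limit, elems):
    data = 1 != z
    if z < data:
        z = data
    else:
        z = data
    limit = value
    for value in limit:
        data = record(value == data)
    elems = [18 + (value + data) for e in limit if 14 != 20]
    z = limit % 36
    if 38 < limit:
        value = value + elems
    for elems in z:
        z = z // z
    log(30)
    return z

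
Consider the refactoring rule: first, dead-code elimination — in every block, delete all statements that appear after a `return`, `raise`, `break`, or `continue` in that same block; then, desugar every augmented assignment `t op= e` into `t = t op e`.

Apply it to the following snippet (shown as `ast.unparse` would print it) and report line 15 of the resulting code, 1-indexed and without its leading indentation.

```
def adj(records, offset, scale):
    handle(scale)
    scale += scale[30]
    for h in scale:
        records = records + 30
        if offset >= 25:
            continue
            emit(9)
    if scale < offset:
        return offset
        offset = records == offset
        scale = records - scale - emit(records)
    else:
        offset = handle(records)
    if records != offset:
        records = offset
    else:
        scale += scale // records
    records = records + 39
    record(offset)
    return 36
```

scale = scale + scale // records

Transformed code:
def adj(records, offset, scale):
    handle(scale)
    scale = scale + scale[30]
    for h in scale:
        records = records + 30
        if offset >= 25:
            continue
    if scale < offset:
        return offset
    else:
        offset = handle(records)
    if records != offset:
        records = offset
    else:
        scale = scale + scale // records
    records = records + 39
    record(offset)
    return 36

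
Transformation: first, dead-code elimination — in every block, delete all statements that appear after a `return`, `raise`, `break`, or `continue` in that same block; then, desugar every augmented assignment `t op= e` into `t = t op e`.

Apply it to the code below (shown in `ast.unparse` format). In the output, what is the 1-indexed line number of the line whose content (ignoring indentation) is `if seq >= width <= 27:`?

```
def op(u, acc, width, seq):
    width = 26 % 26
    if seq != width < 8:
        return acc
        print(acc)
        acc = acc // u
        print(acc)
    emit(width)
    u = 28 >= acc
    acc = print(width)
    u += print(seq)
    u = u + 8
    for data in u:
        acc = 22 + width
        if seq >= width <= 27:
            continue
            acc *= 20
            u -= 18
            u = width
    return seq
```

12

Transformed code:
def op(u, acc, width, seq):
    width = 26 % 26
    if seq != width < 8:
        return acc
    emit(width)
    u = 28 >= acc
    acc = print(width)
    u = u + print(seq)
    u = u + 8
    for data in u:
        acc = 22 + width
        if seq >= width <= 27:
            continue
    return seq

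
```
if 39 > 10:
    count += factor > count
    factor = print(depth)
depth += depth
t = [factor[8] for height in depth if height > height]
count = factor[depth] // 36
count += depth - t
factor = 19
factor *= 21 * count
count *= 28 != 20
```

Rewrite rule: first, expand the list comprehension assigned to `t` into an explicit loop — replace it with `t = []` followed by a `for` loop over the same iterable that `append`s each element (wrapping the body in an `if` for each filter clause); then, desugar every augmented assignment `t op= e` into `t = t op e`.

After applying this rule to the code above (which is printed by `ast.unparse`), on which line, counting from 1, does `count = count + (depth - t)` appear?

Transformed code:
if 39 > 10:
    count = count + (factor > count)
    factor = print(depth)
depth = depth + depth
t = []
for height in depth:
    if height > height:
        t.append(factor[8])
count = factor[depth] // 36
count = count + (depth - t)
factor = 19
factor = factor * (21 * count)
count = count * (28 != 20)

10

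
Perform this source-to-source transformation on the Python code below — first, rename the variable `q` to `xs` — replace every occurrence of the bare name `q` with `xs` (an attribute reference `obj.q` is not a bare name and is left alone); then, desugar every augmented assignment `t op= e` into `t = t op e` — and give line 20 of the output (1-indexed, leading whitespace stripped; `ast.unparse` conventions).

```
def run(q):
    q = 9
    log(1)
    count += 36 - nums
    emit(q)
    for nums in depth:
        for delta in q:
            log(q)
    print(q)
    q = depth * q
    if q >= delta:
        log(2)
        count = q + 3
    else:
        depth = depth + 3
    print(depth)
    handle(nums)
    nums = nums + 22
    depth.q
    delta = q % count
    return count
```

Transformed code:
def run(xs):
    xs = 9
    log(1)
    count = count + (36 - nums)
    emit(xs)
    for nums in depth:
        for delta in xs:
            log(xs)
    print(xs)
    xs = depth * xs
    if xs >= delta:
        log(2)
        count = xs + 3
    else:
        depth = depth + 3
    print(depth)
    handle(nums)
    nums = nums + 22
    depth.q
    delta = xs % count
    return count

delta = xs % count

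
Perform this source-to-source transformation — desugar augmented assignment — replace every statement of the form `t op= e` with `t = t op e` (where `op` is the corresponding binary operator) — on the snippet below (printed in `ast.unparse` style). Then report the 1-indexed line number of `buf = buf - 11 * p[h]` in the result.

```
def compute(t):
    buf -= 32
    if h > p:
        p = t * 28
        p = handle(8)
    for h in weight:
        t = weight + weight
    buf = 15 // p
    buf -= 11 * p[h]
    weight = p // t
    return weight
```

Transformed code:
def compute(t):
    buf = buf - 32
    if h > p:
        p = t * 28
        p = handle(8)
    for h in weight:
        t = weight + weight
    buf = 15 // p
    buf = buf - 11 * p[h]
    weight = p // t
    return weight

9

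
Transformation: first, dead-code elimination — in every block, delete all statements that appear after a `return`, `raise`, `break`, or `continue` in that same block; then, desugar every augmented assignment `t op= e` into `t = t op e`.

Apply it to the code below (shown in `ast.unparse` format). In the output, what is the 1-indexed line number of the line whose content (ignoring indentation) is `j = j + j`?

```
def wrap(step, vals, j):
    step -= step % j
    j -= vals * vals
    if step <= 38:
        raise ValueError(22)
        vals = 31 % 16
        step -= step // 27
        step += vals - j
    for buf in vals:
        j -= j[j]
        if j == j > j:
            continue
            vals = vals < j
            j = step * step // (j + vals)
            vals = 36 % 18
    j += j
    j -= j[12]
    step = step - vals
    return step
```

10

Transformed code:
def wrap(step, vals, j):
    step = step - step % j
    j = j - vals * vals
    if step <= 38:
        raise ValueError(22)
    for buf in vals:
        j = j - j[j]
        if j == j > j:
            continue
    j = j + j
    j = j - j[12]
    step = step - vals
    return step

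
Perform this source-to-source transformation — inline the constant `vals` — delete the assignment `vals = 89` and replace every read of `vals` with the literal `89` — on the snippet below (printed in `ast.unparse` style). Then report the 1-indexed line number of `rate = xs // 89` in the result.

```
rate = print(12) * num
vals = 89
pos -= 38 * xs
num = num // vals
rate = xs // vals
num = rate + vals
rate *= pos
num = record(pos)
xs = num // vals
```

4

Transformed code:
rate = print(12) * num
pos -= 38 * xs
num = num // 89
rate = xs // 89
num = rate + 89
rate *= pos
num = record(pos)
xs = num // 89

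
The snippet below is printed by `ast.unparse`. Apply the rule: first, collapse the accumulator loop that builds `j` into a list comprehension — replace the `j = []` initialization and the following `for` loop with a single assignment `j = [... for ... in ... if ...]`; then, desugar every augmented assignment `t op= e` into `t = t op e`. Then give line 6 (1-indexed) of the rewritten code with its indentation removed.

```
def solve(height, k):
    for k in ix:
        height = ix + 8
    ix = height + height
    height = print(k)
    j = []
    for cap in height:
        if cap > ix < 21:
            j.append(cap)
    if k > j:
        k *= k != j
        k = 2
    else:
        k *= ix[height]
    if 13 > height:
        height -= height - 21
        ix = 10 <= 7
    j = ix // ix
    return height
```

Transformed code:
def solve(height, k):
    for k in ix:
        height = ix + 8
    ix = height + height
    height = print(k)
    j = [cap for cap in height if cap > ix < 21]
    if k > j:
        k = k * (k != j)
        k = 2
    else:
        k = k * ix[height]
    if 13 > height:
        height = height - (height - 21)
        ix = 10 <= 7
    j = ix // ix
    return height

j = [cap for cap in height if cap > ix < 21]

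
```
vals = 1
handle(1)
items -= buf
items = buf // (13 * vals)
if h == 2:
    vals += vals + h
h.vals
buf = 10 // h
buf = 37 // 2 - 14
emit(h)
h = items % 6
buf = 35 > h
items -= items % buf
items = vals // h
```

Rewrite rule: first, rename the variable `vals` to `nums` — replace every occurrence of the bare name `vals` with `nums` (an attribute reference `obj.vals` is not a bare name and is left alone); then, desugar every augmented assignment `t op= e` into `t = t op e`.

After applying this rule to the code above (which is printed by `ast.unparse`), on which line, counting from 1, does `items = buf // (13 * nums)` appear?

Transformed code:
nums = 1
handle(1)
items = items - buf
items = buf // (13 * nums)
if h == 2:
    nums = nums + (nums + h)
h.vals
buf = 10 // h
buf = 37 // 2 - 14
emit(h)
h = items % 6
buf = 35 > h
items = items - items % buf
items = nums // h

4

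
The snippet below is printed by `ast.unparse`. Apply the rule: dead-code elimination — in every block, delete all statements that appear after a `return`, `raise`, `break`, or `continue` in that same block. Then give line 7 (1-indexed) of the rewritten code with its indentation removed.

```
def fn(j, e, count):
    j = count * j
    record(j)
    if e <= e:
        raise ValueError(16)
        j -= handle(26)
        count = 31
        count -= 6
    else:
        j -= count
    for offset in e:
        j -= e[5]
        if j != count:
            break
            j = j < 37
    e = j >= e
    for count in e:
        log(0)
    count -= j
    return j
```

j -= count

Transformed code:
def fn(j, e, count):
    j = count * j
    record(j)
    if e <= e:
        raise ValueError(16)
    else:
        j -= count
    for offset in e:
        j -= e[5]
        if j != count:
            break
    e = j >= e
    for count in e:
        log(0)
    count -= j
    return j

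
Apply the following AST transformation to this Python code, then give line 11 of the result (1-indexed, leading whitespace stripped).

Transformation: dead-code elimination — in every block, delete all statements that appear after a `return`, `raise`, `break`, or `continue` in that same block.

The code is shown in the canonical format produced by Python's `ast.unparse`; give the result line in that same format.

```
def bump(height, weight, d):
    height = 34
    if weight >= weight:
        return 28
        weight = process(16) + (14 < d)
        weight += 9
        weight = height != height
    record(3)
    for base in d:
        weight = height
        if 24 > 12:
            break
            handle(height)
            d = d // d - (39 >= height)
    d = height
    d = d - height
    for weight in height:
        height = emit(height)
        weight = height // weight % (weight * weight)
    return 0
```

d = d - height

Transformed code:
def bump(height, weight, d):
    height = 34
    if weight >= weight:
        return 28
    record(3)
    for base in d:
        weight = height
        if 24 > 12:
            break
    d = height
    d = d - height
    for weight in height:
        height = emit(height)
        weight = height // weight % (weight * weight)
    return 0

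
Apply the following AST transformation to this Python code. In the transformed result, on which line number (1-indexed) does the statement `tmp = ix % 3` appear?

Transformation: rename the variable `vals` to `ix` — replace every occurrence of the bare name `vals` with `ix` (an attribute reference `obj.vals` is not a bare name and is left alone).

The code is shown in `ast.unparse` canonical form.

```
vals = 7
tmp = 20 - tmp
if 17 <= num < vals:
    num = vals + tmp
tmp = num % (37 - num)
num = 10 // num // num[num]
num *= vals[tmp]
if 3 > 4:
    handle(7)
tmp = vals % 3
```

Transformed code:
ix = 7
tmp = 20 - tmp
if 17 <= num < ix:
    num = ix + tmp
tmp = num % (37 - num)
num = 10 // num // num[num]
num *= ix[tmp]
if 3 > 4:
    handle(7)
tmp = ix % 3

10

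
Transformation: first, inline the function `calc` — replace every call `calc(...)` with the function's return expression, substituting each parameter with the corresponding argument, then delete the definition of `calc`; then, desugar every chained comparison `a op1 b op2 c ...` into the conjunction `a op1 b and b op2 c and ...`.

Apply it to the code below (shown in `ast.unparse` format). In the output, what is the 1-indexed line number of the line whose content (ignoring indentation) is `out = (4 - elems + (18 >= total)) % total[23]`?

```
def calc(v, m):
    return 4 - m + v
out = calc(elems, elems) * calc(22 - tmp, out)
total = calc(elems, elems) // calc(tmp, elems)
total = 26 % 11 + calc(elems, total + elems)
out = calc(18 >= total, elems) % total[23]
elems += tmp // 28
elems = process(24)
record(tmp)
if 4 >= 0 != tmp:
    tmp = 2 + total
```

Transformed code:
out = (4 - elems + elems) * (4 - out + (22 - tmp))
total = (4 - elems + elems) // (4 - elems + tmp)
total = 26 % 11 + (4 - (total + elems) + elems)
out = (4 - elems + (18 >= total)) % total[23]
elems += tmp // 28
elems = process(24)
record(tmp)
if 4 >= 0 and 0 != tmp:
    tmp = 2 + total

4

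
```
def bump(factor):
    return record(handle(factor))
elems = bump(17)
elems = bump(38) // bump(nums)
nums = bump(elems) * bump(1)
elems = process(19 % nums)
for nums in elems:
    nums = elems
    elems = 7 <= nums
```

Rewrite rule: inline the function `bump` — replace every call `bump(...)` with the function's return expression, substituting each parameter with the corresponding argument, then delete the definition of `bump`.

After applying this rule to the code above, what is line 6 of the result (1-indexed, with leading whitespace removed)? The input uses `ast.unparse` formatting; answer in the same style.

nums = elems

Transformed code:
elems = record(handle(17))
elems = record(handle(38)) // record(handle(nums))
nums = record(handle(elems)) * record(handle(1))
elems = process(19 % nums)
for nums in elems:
    nums = elems
    elems = 7 <= nums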